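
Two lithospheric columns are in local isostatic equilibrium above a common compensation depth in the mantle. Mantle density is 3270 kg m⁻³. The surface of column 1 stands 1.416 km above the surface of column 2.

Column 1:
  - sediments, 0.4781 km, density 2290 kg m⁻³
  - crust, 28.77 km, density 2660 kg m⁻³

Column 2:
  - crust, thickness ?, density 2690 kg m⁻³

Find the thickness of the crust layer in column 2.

Take the compensation level at the base of the deeper column (depth z_c below the surface of column 1) and equate Σ ρ_i t_i down to z_c; mantle fills any gap and the z_c terms cancel.
Column 1: 0.4781×2290 + 28.77×2660 + (z_c − 29.2481)×3270
Column 2: 1.416×0 + x×2690 + (z_c − 1.416 − 0 − x)×3270
The z_c×3270 term appears on both sides and cancels. Collect the known terms of each column as K = Σ(ρt)_known − 3270 × (depth of known layers): K_1 = 77623.049 − 3270×29.2481 = −18018.238; K_2 = 0 − 3270×(1.416 + 0) = −4630.32.
Balance: K_1 = K_2 − x×(3270 − 2690), so x = (K_2 − K_1)/(3270 − 2690) = 13387.9/580 = 23.1 km.

23.1 km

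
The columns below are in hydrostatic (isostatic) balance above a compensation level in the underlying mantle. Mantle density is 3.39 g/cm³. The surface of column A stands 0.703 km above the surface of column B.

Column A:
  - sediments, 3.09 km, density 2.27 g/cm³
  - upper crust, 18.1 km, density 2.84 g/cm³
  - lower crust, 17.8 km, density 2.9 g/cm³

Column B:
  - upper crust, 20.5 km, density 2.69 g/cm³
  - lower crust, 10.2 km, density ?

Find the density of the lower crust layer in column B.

Take the compensation level at the base of the deeper column (depth z_c below the surface of column A) and equate Σ ρ_i t_i down to z_c; mantle fills any gap and the z_c terms cancel.
Column A: 3.09×2.27 + 18.1×2.84 + 17.8×2.9 + (z_c − 38.99)×3.39
Column B: 0.703×0 + 20.5×2.69 + 10.2×ρ + (z_c − 0.703 − 30.7)×3.39
The z_c×3.39 term appears on both sides and cancels. Collect the known terms of each column as K = Σ(ρt)_known − 3.39 × (depth of known layers): K_A = 110.0383 − 3.39×38.99 = −22.1378; K_B = 55.145 − 3.39×(0.703 + 30.7) = −51.31117.
Balance: K_A = K_B + 10.2×ρ, so ρ = (K_A − K_B)/10.2 = 29.1734/10.2 = 2.86 g/cm³.

2.86 g/cm³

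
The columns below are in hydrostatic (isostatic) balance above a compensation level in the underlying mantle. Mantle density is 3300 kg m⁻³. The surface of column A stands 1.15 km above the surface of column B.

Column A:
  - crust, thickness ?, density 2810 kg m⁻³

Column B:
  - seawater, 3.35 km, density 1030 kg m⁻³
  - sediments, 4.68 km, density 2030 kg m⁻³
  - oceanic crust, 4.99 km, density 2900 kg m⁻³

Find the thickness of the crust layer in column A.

39.5 km

Take the compensation level at the base of the deeper column (depth z_c below the surface of column A) and equate Σ ρ_i t_i down to z_c; mantle fills any gap and the z_c terms cancel.
Column A: x×2810 + (z_c − 0 − x)×3300
Column B: 1.15×0 + 3.35×1030 + 4.68×2030 + 4.99×2900 + (z_c − 1.15 − 13.02)×3300
The z_c×3300 term appears on both sides and cancels. Collect the known terms of each column as K = Σ(ρt)_known − 3300 × (depth of known layers): K_A = 0 − 3300×0 = 0; K_B = 27421.9 − 3300×(1.15 + 13.02) = −19339.1.
Balance: K_A − x×(3300 − 2810) = K_B, so x = (K_A − K_B)/(3300 − 2810) = 19339.1/490 = 39.5 km.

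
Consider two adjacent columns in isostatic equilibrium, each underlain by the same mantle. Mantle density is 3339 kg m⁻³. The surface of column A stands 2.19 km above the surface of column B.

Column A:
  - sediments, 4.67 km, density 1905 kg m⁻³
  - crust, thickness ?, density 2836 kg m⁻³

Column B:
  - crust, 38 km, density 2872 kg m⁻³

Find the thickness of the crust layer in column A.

Take the compensation level at the base of the deeper column (depth z_c below the surface of column A) and equate Σ ρ_i t_i down to z_c; mantle fills any gap and the z_c terms cancel.
Column A: 4.67×1905 + x×2836 + (z_c − 4.67 − x)×3339
Column B: 2.19×0 + 38×2872 + (z_c − 2.19 − 38)×3339
The z_c×3339 term appears on both sides and cancels. Collect the known terms of each column as K = Σ(ρt)_known − 3339 × (depth of known layers): K_A = 8896.35 − 3339×4.67 = −6696.78; K_B = 109136 − 3339×(2.19 + 38) = −25058.41.
Balance: K_A − x×(3339 − 2836) = K_B, so x = (K_A − K_B)/(3339 − 2836) = 18361.6/503 = 36.5 km.

36.5 km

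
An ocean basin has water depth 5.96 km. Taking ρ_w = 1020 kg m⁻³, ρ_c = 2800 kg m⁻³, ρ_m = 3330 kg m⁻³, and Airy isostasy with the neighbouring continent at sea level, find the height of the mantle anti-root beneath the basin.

20 km

Equating mass per unit area of the two columns: replacing crust with seawater at the top is compensated by replacing crust with mantle at the base: d (ρ_c − ρ_w) = a (ρ_m − ρ_c).
a = d (ρ_c − ρ_w)/(ρ_m − ρ_c) = 5.96 km × 1780/530 = 20 km.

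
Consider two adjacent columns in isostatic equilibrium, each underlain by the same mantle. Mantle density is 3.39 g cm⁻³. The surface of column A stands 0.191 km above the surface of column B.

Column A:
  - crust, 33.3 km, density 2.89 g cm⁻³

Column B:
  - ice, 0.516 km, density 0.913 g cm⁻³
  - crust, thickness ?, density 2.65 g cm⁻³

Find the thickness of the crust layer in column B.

Take the compensation level at the base of the deeper column (depth z_c below the surface of column A) and equate Σ ρ_i t_i down to z_c; mantle fills any gap and the z_c terms cancel.
Column A: 33.3×2.89 + (z_c − 33.3)×3.39
Column B: 0.191×0 + 0.516×0.913 + x×2.65 + (z_c − 0.191 − 0.516 − x)×3.39
The z_c×3.39 term appears on both sides and cancels. Collect the known terms of each column as K = Σ(ρt)_known − 3.39 × (depth of known layers): K_A = 96.237 − 3.39×33.3 = −16.65; K_B = 0.471108 − 3.39×(0.191 + 0.516) = −1.925622.
Balance: K_A = K_B − x×(3.39 − 2.65), so x = (K_B − K_A)/(3.39 − 2.65) = 14.7244/0.74 = 19.9 km.

19.9 km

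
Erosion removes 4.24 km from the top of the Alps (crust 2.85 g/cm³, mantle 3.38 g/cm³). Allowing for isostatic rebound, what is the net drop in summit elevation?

Rebound u = e ρ_c/ρ_m = 4.24 km × 2.85/3.38 = 3.575 km.
Net surface drop = e − u = 4.24 km − 3.575 km = e (ρ_m − ρ_c)/ρ_m = 0.665 km.

0.665 km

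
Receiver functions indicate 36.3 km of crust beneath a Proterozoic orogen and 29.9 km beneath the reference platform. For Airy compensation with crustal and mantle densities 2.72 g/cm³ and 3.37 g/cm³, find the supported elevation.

1.23 km

Excess crust Δ = 36.3 km − 29.9 km = 6.4 km, split between elevation h and root r with h + r = Δ.
Airy balance ρ_c h = (ρ_m − ρ_c) r gives r = h ρ_c/(ρ_m − ρ_c), so h (1 + ρ_c/(ρ_m − ρ_c)) = Δ, i.e. h = Δ (ρ_m − ρ_c)/ρ_m.
h = 6.4 km × 0.65/3.37 = 1.23 km.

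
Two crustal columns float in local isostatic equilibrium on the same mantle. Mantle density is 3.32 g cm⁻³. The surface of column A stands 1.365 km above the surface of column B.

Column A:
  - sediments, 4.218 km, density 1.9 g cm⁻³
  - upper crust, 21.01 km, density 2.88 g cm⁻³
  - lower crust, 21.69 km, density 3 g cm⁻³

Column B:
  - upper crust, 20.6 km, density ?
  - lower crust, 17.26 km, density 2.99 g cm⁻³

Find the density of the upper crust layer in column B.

Take the compensation level at the base of the deeper column (depth z_c below the surface of column A) and equate Σ ρ_i t_i down to z_c; mantle fills any gap and the z_c terms cancel.
Column A: 4.218×1.9 + 21.01×2.88 + 21.69×3 + (z_c − 46.918)×3.32
Column B: 1.365×0 + 20.6×ρ + 17.26×2.99 + (z_c − 1.365 − 37.86)×3.32
The z_c×3.32 term appears on both sides and cancels. Collect the known terms of each column as K = Σ(ρt)_known − 3.32 × (depth of known layers): K_A = 133.593 − 3.32×46.918 = −22.17476; K_B = 51.6074 − 3.32×(1.365 + 37.86) = −78.6196.
Balance: K_A = K_B + 20.6×ρ, so ρ = (K_A − K_B)/20.6 = 56.4448/20.6 = 2.74 g cm⁻³.

2.74 g cm⁻³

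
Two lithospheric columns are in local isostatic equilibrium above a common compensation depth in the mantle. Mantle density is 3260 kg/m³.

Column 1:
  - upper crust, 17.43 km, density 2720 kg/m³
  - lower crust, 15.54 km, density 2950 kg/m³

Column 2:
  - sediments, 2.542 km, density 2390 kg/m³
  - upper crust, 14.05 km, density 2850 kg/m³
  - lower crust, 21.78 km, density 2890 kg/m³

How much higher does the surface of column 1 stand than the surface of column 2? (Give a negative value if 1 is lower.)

−0.552 km

For any compensation level in the mantle, the mantle terms cancel and isostasy reduces to e = (Σt_1 − Σt_2) − (Σ(ρt)_1 − Σ(ρt)_2) / ρ_m.
Σt_1 = 32.97 km; Σt_2 = 38.372 km; Σ(ρt)_1 = 93252.6; Σ(ρt)_2 = 109062.08 (in km·kg/m³).
e = (32.97 − 38.372) − (93252.6 − 109062.08) / 3260 = −0.552 km.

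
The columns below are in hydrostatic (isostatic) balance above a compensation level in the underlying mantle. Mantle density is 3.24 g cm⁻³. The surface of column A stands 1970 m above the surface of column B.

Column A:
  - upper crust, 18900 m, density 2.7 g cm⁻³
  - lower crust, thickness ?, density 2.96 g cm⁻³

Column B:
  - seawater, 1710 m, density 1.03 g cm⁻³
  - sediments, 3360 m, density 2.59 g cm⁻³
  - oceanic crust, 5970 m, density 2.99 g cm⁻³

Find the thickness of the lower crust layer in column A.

13000 m

Take the compensation level at the base of the deeper column (depth z_c below the surface of column A) and equate Σ ρ_i t_i down to z_c; mantle fills any gap and the z_c terms cancel.
Column A: 18900×2.7 + x×2.96 + (z_c − 18900 − x)×3.24
Column B: 1970×0 + 1710×1.03 + 3360×2.59 + 5970×2.99 + (z_c − 1970 − 11040)×3.24
The z_c×3.24 term appears on both sides and cancels. Collect the known terms of each column as K = Σ(ρt)_known − 3.24 × (depth of known layers): K_A = 51030 − 3.24×18900 = −10206; K_B = 28314 − 3.24×(1970 + 11040) = −13838.4.
Balance: K_A − x×(3.24 − 2.96) = K_B, so x = (K_A − K_B)/(3.24 − 2.96) = 3632.4/0.28 = 13000 m.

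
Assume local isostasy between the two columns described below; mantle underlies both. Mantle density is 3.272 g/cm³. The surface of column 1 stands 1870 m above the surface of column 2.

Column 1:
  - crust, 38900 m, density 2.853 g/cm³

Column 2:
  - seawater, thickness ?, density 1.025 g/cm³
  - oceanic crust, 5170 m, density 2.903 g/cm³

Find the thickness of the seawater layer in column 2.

3680 m

Take the compensation level at the base of the deeper column (depth z_c below the surface of column 1) and equate Σ ρ_i t_i down to z_c; mantle fills any gap and the z_c terms cancel.
Column 1: 38900×2.853 + (z_c − 38900)×3.272
Column 2: 1870×0 + x×1.025 + 5170×2.903 + (z_c − 1870 − 5170 − x)×3.272
The z_c×3.272 term appears on both sides and cancels. Collect the known terms of each column as K = Σ(ρt)_known − 3.272 × (depth of known layers): K_1 = 110981.7 − 3.272×38900 = −16299.1; K_2 = 15008.51 − 3.272×(1870 + 5170) = −8026.37.
Balance: K_1 = K_2 − x×(3.272 − 1.025), so x = (K_2 − K_1)/(3.272 − 1.025) = 8272.73/2.247 = 3680 m.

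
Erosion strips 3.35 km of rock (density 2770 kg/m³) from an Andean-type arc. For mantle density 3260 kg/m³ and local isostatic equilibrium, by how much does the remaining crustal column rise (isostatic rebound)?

2.85 km

Unloading: uplift u = e ρ_c/ρ_m = 3.35 km × 2770/3260 = 2.85 km.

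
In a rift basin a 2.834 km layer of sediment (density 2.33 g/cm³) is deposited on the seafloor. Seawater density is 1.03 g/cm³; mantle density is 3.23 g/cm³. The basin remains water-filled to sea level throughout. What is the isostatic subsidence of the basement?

1.67 km

Submarine loading: the sediment displaces seawater, and the subsidence is in turn flooded, so s (ρ_m − ρ_w) = t (ρ_sed − ρ_w).
s = 2.834 km × (2.33 − 1.03) / (3.23 − 1.03) = 1.67 km.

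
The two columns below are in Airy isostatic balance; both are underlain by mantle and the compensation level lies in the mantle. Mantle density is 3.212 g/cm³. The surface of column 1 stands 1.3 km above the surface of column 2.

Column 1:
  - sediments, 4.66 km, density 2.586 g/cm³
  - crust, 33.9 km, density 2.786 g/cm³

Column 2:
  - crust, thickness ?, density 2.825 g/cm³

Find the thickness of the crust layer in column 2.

Take the compensation level at the base of the deeper column (depth z_c below the surface of column 1) and equate Σ ρ_i t_i down to z_c; mantle fills any gap and the z_c terms cancel.
Column 1: 4.66×2.586 + 33.9×2.786 + (z_c − 38.56)×3.212
Column 2: 1.3×0 + x×2.825 + (z_c − 1.3 − 0 − x)×3.212
The z_c×3.212 term appears on both sides and cancels. Collect the known terms of each column as K = Σ(ρt)_known − 3.212 × (depth of known layers): K_1 = 106.49616 − 3.212×38.56 = −17.35856; K_2 = 0 − 3.212×(1.3 + 0) = −4.1756.
Balance: K_1 = K_2 − x×(3.212 − 2.825), so x = (K_2 − K_1)/(3.212 − 2.825) = 13.183/0.387 = 34.1 km.

34.1 km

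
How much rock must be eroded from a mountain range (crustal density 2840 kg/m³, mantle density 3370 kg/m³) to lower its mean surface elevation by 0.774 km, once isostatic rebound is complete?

4.92 km

Net drop Δ = e − u = e − e ρ_c/ρ_m = e (ρ_m − ρ_c)/ρ_m.
e = Δ ρ_m/(ρ_m − ρ_c) = 0.774 km × 3370/530 = 4.92 km.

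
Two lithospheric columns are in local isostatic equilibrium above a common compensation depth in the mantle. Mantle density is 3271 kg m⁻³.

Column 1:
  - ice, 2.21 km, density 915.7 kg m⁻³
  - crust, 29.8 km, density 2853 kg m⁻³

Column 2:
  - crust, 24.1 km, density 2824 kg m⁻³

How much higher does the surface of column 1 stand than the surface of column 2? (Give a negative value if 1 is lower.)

2.11 km

For any compensation level in the mantle, the mantle terms cancel and isostasy reduces to e = (Σt_1 − Σt_2) − (Σ(ρt)_1 − Σ(ρt)_2) / ρ_m.
Σt_1 = 32.01 km; Σt_2 = 24.1 km; Σ(ρt)_1 = 87043.097; Σ(ρt)_2 = 68058.4 (in km·kg m⁻³).
e = (32.01 − 24.1) − (87043.097 − 68058.4) / 3271 = 2.11 km.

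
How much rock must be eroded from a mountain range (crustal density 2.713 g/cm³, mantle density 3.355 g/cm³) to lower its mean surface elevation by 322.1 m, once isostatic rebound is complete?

Net drop Δ = e − u = e − e ρ_c/ρ_m = e (ρ_m − ρ_c)/ρ_m.
e = Δ ρ_m/(ρ_m − ρ_c) = 322.1 m × 3.355/0.642 = 1680 m.

1680 m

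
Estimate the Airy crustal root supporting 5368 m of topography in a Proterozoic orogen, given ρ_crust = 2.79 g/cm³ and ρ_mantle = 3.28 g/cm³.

30600 m

Equating mass per unit area of the two columns: the weight of the topography is balanced by the buoyancy of the root, ρ_c h = (ρ_m − ρ_c) r.
r = h · ρ_c / (ρ_m − ρ_c) = 5368 m × 2.79 / (3.28 − 2.79) = 30600 m.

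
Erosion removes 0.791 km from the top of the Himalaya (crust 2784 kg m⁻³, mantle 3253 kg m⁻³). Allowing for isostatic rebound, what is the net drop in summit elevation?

0.114 km

Rebound u = e ρ_c/ρ_m = 0.791 km × 2784/3253 = 0.677 km.
Net surface drop = e − u = 0.791 km − 0.677 km = e (ρ_m − ρ_c)/ρ_m = 0.114 km.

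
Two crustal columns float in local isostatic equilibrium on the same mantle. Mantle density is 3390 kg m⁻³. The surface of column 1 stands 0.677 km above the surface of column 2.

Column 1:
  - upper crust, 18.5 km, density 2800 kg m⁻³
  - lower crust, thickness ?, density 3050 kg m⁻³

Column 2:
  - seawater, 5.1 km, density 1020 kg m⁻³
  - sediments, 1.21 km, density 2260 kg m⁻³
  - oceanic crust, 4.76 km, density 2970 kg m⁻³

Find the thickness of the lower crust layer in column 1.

20.1 km

Take the compensation level at the base of the deeper column (depth z_c below the surface of column 1) and equate Σ ρ_i t_i down to z_c; mantle fills any gap and the z_c terms cancel.
Column 1: 18.5×2800 + x×3050 + (z_c − 18.5 − x)×3390
Column 2: 0.677×0 + 5.1×1020 + 1.21×2260 + 4.76×2970 + (z_c − 0.677 − 11.07)×3390
The z_c×3390 term appears on both sides and cancels. Collect the known terms of each column as K = Σ(ρt)_known − 3390 × (depth of known layers): K_1 = 51800 − 3390×18.5 = −10915; K_2 = 22073.8 − 3390×(0.677 + 11.07) = −17748.53.
Balance: K_1 − x×(3390 − 3050) = K_2, so x = (K_1 − K_2)/(3390 − 3050) = 6833.53/340 = 20.1 km.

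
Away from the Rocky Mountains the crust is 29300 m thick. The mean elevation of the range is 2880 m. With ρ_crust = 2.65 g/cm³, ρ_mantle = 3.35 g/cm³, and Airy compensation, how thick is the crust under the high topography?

43100 m

Root depth r = h ρ_c / (ρ_m − ρ_c) = 2880 m × 2.65 / 0.7 = 10900 m.
Total thickness = T + h + r = 29300 m + 2880 m + 10900 m = 43100 m.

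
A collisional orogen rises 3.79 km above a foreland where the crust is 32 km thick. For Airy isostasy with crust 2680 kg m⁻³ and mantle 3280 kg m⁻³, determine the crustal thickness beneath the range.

52.7 km

Root depth r = h ρ_c / (ρ_m − ρ_c) = 3.79 km × 2680 / 600 = 16.93 km.
Total thickness = T + h + r = 32 km + 3.79 km + 16.93 km = 52.7 km.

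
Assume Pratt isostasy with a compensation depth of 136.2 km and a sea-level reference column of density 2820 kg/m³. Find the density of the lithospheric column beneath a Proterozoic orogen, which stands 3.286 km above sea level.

Pratt balance: ρ_ref D = ρ (D + h).
ρ = ρ_ref D/(D + h) = 2820 × 136.2 km/(136.2 km + 3.286 km) = 2750 kg/m³.

2750 kg/m³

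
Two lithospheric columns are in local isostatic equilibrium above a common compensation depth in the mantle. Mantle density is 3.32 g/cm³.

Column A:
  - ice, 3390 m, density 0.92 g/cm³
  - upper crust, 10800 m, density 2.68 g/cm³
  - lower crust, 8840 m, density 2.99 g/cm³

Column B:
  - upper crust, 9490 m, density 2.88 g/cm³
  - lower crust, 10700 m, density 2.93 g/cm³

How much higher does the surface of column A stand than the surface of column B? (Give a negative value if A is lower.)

2900 m

For any compensation level in the mantle, the mantle terms cancel and isostasy reduces to e = (Σt_A − Σt_B) − (Σ(ρt)_A − Σ(ρt)_B) / ρ_m.
Σt_A = 23030 m; Σt_B = 20190 m; Σ(ρt)_A = 58494.4; Σ(ρt)_B = 58682.2 (in m·g/cm³).
e = (23030 − 20190) − (58494.4 − 58682.2) / 3.32 = 2900 m.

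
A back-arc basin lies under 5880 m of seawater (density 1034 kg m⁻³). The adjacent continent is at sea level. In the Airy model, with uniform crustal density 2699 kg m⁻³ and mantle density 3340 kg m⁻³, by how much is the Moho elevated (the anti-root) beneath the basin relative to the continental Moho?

15300 m

In Airy isostatic equilibrium: replacing crust with seawater at the top is compensated by replacing crust with mantle at the base: d (ρ_c − ρ_w) = a (ρ_m − ρ_c).
a = d (ρ_c − ρ_w)/(ρ_m − ρ_c) = 5880 m × 1665/641 = 15300 m.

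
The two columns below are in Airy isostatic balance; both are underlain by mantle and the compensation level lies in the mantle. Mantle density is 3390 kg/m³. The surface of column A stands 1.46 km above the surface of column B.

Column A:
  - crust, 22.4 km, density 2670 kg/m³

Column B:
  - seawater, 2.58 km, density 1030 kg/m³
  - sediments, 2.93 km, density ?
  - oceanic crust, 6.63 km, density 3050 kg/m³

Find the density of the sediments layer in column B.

Take the compensation level at the base of the deeper column (depth z_c below the surface of column A) and equate Σ ρ_i t_i down to z_c; mantle fills any gap and the z_c terms cancel.
Column A: 22.4×2670 + (z_c − 22.4)×3390
Column B: 1.46×0 + 2.58×1030 + 2.93×ρ + 6.63×3050 + (z_c − 1.46 − 12.14)×3390
The z_c×3390 term appears on both sides and cancels. Collect the known terms of each column as K = Σ(ρt)_known − 3390 × (depth of known layers): K_A = 59808 − 3390×22.4 = −16128; K_B = 22878.9 − 3390×(1.46 + 12.14) = −23225.1.
Balance: K_A = K_B + 2.93×ρ, so ρ = (K_A − K_B)/2.93 = 7097.1/2.93 = 2420 kg/m³.

2420 kg/m³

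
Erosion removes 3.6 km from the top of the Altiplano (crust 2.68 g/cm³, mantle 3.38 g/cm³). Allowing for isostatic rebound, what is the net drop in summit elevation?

0.746 km

Rebound u = e ρ_c/ρ_m = 3.6 km × 2.68/3.38 = 2.854 km.
Net surface drop = e − u = 3.6 km − 2.854 km = e (ρ_m − ρ_c)/ρ_m = 0.746 km.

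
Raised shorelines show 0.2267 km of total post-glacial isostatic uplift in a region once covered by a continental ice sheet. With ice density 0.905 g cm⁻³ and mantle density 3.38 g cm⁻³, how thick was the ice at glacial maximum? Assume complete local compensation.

u = t ρ_ice/ρ_m → t = u ρ_m/ρ_ice = 0.2267 km × 3.38/0.905 = 0.847 km.

0.847 km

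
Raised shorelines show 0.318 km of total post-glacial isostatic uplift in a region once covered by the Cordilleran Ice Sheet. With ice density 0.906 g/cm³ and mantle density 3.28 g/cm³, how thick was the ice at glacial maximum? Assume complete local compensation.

1.15 km

u = t ρ_ice/ρ_m → t = u ρ_m/ρ_ice = 0.318 km × 3.28/0.906 = 1.15 km.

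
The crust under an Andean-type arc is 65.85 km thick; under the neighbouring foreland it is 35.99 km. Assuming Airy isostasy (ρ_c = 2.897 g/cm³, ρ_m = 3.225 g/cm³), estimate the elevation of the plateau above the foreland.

3.04 km

Excess crust Δ = 65.85 km − 35.99 km = 29.86 km, split between elevation h and root r with h + r = Δ.
Airy balance ρ_c h = (ρ_m − ρ_c) r gives r = h ρ_c/(ρ_m − ρ_c), so h (1 + ρ_c/(ρ_m − ρ_c)) = Δ, i.e. h = Δ (ρ_m − ρ_c)/ρ_m.
h = 29.86 km × 0.328/3.225 = 3.04 km.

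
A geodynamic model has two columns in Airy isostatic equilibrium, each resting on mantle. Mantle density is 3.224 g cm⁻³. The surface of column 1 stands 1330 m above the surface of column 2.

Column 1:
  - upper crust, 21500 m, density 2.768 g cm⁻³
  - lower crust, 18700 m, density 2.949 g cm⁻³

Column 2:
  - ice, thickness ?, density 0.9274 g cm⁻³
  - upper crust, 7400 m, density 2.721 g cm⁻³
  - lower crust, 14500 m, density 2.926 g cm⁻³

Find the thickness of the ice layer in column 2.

1140 m

Take the compensation level at the base of the deeper column (depth z_c below the surface of column 1) and equate Σ ρ_i t_i down to z_c; mantle fills any gap and the z_c terms cancel.
Column 1: 21500×2.768 + 18700×2.949 + (z_c − 40200)×3.224
Column 2: 1330×0 + x×0.9274 + 7400×2.721 + 14500×2.926 + (z_c − 1330 − 21900 − x)×3.224
The z_c×3.224 term appears on both sides and cancels. Collect the known terms of each column as K = Σ(ρt)_known − 3.224 × (depth of known layers): K_1 = 114658.3 − 3.224×40200 = −14946.5; K_2 = 62562.4 − 3.224×(1330 + 21900) = −12331.12.
Balance: K_1 = K_2 − x×(3.224 − 0.9274), so x = (K_2 − K_1)/(3.224 − 0.9274) = 2615.38/2.2966 = 1140 m.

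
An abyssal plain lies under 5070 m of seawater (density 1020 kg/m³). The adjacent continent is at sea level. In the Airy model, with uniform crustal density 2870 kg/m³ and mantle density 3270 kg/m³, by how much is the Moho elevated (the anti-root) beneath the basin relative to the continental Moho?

23400 m

Isostatic balance requires: replacing crust with seawater at the top is compensated by replacing crust with mantle at the base: d (ρ_c − ρ_w) = a (ρ_m − ρ_c).
a = d (ρ_c − ρ_w)/(ρ_m − ρ_c) = 5070 m × 1850/400 = 23400 m.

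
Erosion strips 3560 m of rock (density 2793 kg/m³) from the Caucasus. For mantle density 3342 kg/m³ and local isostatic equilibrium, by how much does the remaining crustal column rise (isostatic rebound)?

2980 m

Unloading: uplift u = e ρ_c/ρ_m = 3560 m × 2793/3342 = 2980 m.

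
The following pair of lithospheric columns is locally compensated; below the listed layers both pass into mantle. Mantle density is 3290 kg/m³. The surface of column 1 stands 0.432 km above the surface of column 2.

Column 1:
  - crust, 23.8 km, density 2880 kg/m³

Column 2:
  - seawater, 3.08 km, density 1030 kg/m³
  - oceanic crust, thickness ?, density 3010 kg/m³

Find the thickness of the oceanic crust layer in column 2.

4.91 km

Take the compensation level at the base of the deeper column (depth z_c below the surface of column 1) and equate Σ ρ_i t_i down to z_c; mantle fills any gap and the z_c terms cancel.
Column 1: 23.8×2880 + (z_c − 23.8)×3290
Column 2: 0.432×0 + 3.08×1030 + x×3010 + (z_c − 0.432 − 3.08 − x)×3290
The z_c×3290 term appears on both sides and cancels. Collect the known terms of each column as K = Σ(ρt)_known − 3290 × (depth of known layers): K_1 = 68544 − 3290×23.8 = −9758; K_2 = 3172.4 − 3290×(0.432 + 3.08) = −8382.08.
Balance: K_1 = K_2 − x×(3290 − 3010), so x = (K_2 − K_1)/(3290 − 3010) = 1375.92/280 = 4.91 km.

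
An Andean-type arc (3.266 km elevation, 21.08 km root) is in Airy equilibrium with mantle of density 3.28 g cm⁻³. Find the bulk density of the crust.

ρ_c h = (ρ_m − ρ_c) r → ρ_c (h + r) = ρ_m r → ρ_c = ρ_m r / (h + r).
ρ_c = 3.28 × 21.08 km / (3.266 km + 21.08 km) = 2.84 g cm⁻³.

2.84 g cm⁻³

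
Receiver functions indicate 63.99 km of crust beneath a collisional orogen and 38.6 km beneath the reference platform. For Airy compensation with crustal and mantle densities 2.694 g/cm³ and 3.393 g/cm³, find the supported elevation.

Excess crust Δ = 63.99 km − 38.6 km = 25.39 km, split between elevation h and root r with h + r = Δ.
Airy balance ρ_c h = (ρ_m − ρ_c) r gives r = h ρ_c/(ρ_m − ρ_c), so h (1 + ρ_c/(ρ_m − ρ_c)) = Δ, i.e. h = Δ (ρ_m − ρ_c)/ρ_m.
h = 25.39 km × 0.699/3.393 = 5.23 km.

5.23 km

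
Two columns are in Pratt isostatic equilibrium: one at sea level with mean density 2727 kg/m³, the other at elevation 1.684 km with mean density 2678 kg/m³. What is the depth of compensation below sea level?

ρ_ref D = ρ (D + h) → D (ρ_ref − ρ) = ρ h.
D = ρ h/(ρ_ref − ρ) = 2678 × 1.684 km/(2727 − 2678) = 92 km.

92 km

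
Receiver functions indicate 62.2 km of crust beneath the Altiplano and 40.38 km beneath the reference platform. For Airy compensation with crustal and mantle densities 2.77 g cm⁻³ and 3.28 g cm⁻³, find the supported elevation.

Excess crust Δ = 62.2 km − 40.38 km = 21.82 km, split between elevation h and root r with h + r = Δ.
Airy balance ρ_c h = (ρ_m − ρ_c) r gives r = h ρ_c/(ρ_m − ρ_c), so h (1 + ρ_c/(ρ_m − ρ_c)) = Δ, i.e. h = Δ (ρ_m − ρ_c)/ρ_m.
h = 21.82 km × 0.51/3.28 = 3.39 km.

3.39 km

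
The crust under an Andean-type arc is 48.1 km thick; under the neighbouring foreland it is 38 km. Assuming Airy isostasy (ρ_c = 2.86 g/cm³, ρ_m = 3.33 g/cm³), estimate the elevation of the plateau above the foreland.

1.43 km

Excess crust Δ = 48.1 km − 38 km = 10.1 km, split between elevation h and root r with h + r = Δ.
Airy balance ρ_c h = (ρ_m − ρ_c) r gives r = h ρ_c/(ρ_m − ρ_c), so h (1 + ρ_c/(ρ_m − ρ_c)) = Δ, i.e. h = Δ (ρ_m − ρ_c)/ρ_m.
h = 10.1 km × 0.47/3.33 = 1.43 km.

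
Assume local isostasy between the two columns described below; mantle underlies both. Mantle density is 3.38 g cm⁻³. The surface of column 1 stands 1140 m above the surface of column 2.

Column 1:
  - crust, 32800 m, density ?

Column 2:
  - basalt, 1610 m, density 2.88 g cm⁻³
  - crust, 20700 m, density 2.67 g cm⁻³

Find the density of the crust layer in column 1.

2.79 g cm⁻³

Take the compensation level at the base of the deeper column (depth z_c below the surface of column 1) and equate Σ ρ_i t_i down to z_c; mantle fills any gap and the z_c terms cancel.
Column 1: 32800×ρ + (z_c − 32800)×3.38
Column 2: 1140×0 + 1610×2.88 + 20700×2.67 + (z_c − 1140 − 22310)×3.38
The z_c×3.38 term appears on both sides and cancels. Collect the known terms of each column as K = Σ(ρt)_known − 3.38 × (depth of known layers): K_1 = 0 − 3.38×32800 = −110864; K_2 = 59905.8 − 3.38×(1140 + 22310) = −19355.2.
Balance: K_1 + 32800×ρ = K_2, so ρ = (K_2 − K_1)/32800 = 91508.8/32800 = 2.79 g cm⁻³.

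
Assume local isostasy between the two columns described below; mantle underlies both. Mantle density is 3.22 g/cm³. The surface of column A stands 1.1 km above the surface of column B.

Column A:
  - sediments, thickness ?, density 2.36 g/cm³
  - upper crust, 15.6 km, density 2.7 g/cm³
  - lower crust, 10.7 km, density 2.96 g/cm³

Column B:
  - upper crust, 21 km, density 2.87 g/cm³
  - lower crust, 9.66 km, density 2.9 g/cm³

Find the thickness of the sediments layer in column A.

3.59 km

Take the compensation level at the base of the deeper column (depth z_c below the surface of column A) and equate Σ ρ_i t_i down to z_c; mantle fills any gap and the z_c terms cancel.
Column A: x×2.36 + 15.6×2.7 + 10.7×2.96 + (z_c − 26.3 − x)×3.22
Column B: 1.1×0 + 21×2.87 + 9.66×2.9 + (z_c − 1.1 − 30.66)×3.22
The z_c×3.22 term appears on both sides and cancels. Collect the known terms of each column as K = Σ(ρt)_known − 3.22 × (depth of known layers): K_A = 73.792 − 3.22×26.3 = −10.894; K_B = 88.284 − 3.22×(1.1 + 30.66) = −13.9832.
Balance: K_A − x×(3.22 − 2.36) = K_B, so x = (K_A − K_B)/(3.22 − 2.36) = 3.0892/0.86 = 3.59 km.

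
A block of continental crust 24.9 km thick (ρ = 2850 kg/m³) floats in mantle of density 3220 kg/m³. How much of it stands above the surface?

Floating equilibrium: submerged depth d = t ρ_obj/ρ_fluid = 24.9 km × 2850/3220 = 22.04 km.
Freeboard = t − d = 24.9 km − 22.04 km = 2.86 km.

2.86 km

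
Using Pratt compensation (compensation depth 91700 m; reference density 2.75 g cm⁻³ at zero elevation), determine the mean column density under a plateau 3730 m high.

2.64 g cm⁻³

Pratt balance: ρ_ref D = ρ (D + h).
ρ = ρ_ref D/(D + h) = 2.75 × 91700 m/(91700 m + 3730 m) = 2.64 g cm⁻³.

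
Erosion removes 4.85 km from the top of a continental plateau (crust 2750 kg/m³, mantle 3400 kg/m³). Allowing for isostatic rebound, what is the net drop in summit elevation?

0.927 km

Rebound u = e ρ_c/ρ_m = 4.85 km × 2750/3400 = 3.923 km.
Net surface drop = e − u = 4.85 km − 3.923 km = e (ρ_m − ρ_c)/ρ_m = 0.927 km.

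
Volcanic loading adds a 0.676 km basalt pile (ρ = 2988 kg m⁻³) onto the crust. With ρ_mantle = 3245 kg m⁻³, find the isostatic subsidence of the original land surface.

0.622 km

Subaerial loading: s = t ρ_load / ρ_m.
s = 0.676 km × 2988/3245 = 0.622 km.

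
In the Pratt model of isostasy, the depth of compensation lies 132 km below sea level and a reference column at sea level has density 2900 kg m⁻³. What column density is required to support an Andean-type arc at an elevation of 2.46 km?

Pratt balance: ρ_ref D = ρ (D + h).
ρ = ρ_ref D/(D + h) = 2900 × 132 km/(132 km + 2.46 km) = 2850 kg m⁻³.

2850 kg m⁻³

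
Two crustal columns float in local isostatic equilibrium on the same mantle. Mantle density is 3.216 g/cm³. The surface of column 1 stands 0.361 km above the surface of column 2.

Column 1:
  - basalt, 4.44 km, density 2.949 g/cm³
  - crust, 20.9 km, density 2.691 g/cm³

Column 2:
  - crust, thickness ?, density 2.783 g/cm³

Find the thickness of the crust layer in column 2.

Take the compensation level at the base of the deeper column (depth z_c below the surface of column 1) and equate Σ ρ_i t_i down to z_c; mantle fills any gap and the z_c terms cancel.
Column 1: 4.44×2.949 + 20.9×2.691 + (z_c − 25.34)×3.216
Column 2: 0.361×0 + x×2.783 + (z_c − 0.361 − 0 − x)×3.216
The z_c×3.216 term appears on both sides and cancels. Collect the known terms of each column as K = Σ(ρt)_known − 3.216 × (depth of known layers): K_1 = 69.33546 − 3.216×25.34 = −12.15798; K_2 = 0 − 3.216×(0.361 + 0) = −1.160976.
Balance: K_1 = K_2 − x×(3.216 − 2.783), so x = (K_2 − K_1)/(3.216 − 2.783) = 10.997/0.433 = 25.4 km.

25.4 km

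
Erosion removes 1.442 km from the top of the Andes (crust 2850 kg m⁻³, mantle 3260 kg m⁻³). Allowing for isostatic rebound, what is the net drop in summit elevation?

Rebound u = e ρ_c/ρ_m = 1.442 km × 2850/3260 = 1.261 km.
Net surface drop = e − u = 1.442 km − 1.261 km = e (ρ_m − ρ_c)/ρ_m = 0.181 km.

0.181 km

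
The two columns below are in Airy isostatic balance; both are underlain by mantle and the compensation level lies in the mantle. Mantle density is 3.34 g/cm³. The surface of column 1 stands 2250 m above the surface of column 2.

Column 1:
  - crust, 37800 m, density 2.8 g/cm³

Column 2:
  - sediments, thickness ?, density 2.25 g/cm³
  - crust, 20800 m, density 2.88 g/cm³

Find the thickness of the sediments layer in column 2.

Take the compensation level at the base of the deeper column (depth z_c below the surface of column 1) and equate Σ ρ_i t_i down to z_c; mantle fills any gap and the z_c terms cancel.
Column 1: 37800×2.8 + (z_c − 37800)×3.34
Column 2: 2250×0 + x×2.25 + 20800×2.88 + (z_c − 2250 − 20800 − x)×3.34
The z_c×3.34 term appears on both sides and cancels. Collect the known terms of each column as K = Σ(ρt)_known − 3.34 × (depth of known layers): K_1 = 105840 − 3.34×37800 = −20412; K_2 = 59904 − 3.34×(2250 + 20800) = −17083.
Balance: K_1 = K_2 − x×(3.34 − 2.25), so x = (K_2 − K_1)/(3.34 − 2.25) = 3329/1.09 = 3050 m.

3050 m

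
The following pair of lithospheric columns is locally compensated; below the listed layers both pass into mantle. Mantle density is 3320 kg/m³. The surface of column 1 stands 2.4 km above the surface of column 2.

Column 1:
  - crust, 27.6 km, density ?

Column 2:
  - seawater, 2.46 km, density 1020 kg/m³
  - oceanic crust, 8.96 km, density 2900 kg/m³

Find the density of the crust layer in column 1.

Take the compensation level at the base of the deeper column (depth z_c below the surface of column 1) and equate Σ ρ_i t_i down to z_c; mantle fills any gap and the z_c terms cancel.
Column 1: 27.6×ρ + (z_c − 27.6)×3320
Column 2: 2.4×0 + 2.46×1020 + 8.96×2900 + (z_c − 2.4 − 11.42)×3320
The z_c×3320 term appears on both sides and cancels. Collect the known terms of each column as K = Σ(ρt)_known − 3320 × (depth of known layers): K_1 = 0 − 3320×27.6 = −91632; K_2 = 28493.2 − 3320×(2.4 + 11.42) = −17389.2.
Balance: K_1 + 27.6×ρ = K_2, so ρ = (K_2 − K_1)/27.6 = 74242.8/27.6 = 2690 kg/m³.

2690 kg/m³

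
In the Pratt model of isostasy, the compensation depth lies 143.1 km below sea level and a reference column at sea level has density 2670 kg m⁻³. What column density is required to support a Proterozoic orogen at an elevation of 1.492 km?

2640 kg m⁻³

Pratt balance: ρ_ref D = ρ (D + h).
ρ = ρ_ref D/(D + h) = 2670 × 143.1 km/(143.1 km + 1.492 km) = 2640 kg m⁻³.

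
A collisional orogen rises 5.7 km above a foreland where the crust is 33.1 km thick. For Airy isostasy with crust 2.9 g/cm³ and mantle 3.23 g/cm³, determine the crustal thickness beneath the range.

Root depth r = h ρ_c / (ρ_m − ρ_c) = 5.7 km × 2.9 / 0.33 = 50.09 km.
Total thickness = T + h + r = 33.1 km + 5.7 km + 50.09 km = 88.9 km.

88.9 km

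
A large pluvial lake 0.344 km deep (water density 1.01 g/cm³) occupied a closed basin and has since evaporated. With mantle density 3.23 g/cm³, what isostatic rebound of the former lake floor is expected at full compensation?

u = d ρ_w/ρ_m = 0.344 km × 1.01/3.23 = 0.108 km.

0.108 km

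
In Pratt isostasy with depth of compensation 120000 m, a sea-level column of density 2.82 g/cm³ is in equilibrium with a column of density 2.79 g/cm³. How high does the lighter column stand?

1290 m

ρ_ref D = ρ (D + h) → h = D (ρ_ref − ρ)/ρ.
h = 120000 m × (2.82 − 2.79)/2.79 = 1290 m.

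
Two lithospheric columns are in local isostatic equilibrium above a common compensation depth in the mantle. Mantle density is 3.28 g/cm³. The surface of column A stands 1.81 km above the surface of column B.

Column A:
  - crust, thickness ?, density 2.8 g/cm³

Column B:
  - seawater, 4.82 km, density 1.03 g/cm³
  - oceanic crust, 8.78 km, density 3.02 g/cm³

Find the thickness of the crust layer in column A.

39.7 km

Take the compensation level at the base of the deeper column (depth z_c below the surface of column A) and equate Σ ρ_i t_i down to z_c; mantle fills any gap and the z_c terms cancel.
Column A: x×2.8 + (z_c − 0 − x)×3.28
Column B: 1.81×0 + 4.82×1.03 + 8.78×3.02 + (z_c − 1.81 − 13.6)×3.28
The z_c×3.28 term appears on both sides and cancels. Collect the known terms of each column as K = Σ(ρt)_known − 3.28 × (depth of known layers): K_A = 0 − 3.28×0 = 0; K_B = 31.4802 − 3.28×(1.81 + 13.6) = −19.0646.
Balance: K_A − x×(3.28 − 2.8) = K_B, so x = (K_A − K_B)/(3.28 − 2.8) = 19.0646/0.48 = 39.7 km.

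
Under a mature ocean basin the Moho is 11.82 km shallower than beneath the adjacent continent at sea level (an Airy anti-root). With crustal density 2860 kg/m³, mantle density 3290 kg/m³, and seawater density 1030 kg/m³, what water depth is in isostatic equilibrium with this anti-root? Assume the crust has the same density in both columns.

2.78 km

Replacing a thickness d of crust by seawater at the top must be balanced by replacing crust with mantle at the base: d (ρ_c − ρ_w) = a (ρ_m − ρ_c).
d = a (ρ_m − ρ_c)/(ρ_c − ρ_w) = 11.82 km × 430/1830 = 2.78 km.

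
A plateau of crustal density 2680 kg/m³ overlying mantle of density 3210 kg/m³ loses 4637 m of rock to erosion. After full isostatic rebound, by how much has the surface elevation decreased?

Rebound u = e ρ_c/ρ_m = 4637 m × 2680/3210 = 3871 m.
Net surface drop = e − u = 4637 m − 3871 m = e (ρ_m − ρ_c)/ρ_m = 766 m.

766 m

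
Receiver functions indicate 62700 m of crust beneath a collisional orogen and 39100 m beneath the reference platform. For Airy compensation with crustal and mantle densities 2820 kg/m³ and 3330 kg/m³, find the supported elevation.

Excess crust Δ = 62700 m − 39100 m = 23600 m, split between elevation h and root r with h + r = Δ.
Airy balance ρ_c h = (ρ_m − ρ_c) r gives r = h ρ_c/(ρ_m − ρ_c), so h (1 + ρ_c/(ρ_m − ρ_c)) = Δ, i.e. h = Δ (ρ_m − ρ_c)/ρ_m.
h = 23600 m × 510/3330 = 3610 m.

3610 m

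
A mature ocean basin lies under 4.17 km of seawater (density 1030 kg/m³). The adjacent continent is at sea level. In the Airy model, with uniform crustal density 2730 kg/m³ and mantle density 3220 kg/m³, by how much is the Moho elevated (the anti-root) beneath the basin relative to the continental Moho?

Balancing pressure at the compensation depth: replacing crust with seawater at the top is compensated by replacing crust with mantle at the base: d (ρ_c − ρ_w) = a (ρ_m − ρ_c).
a = d (ρ_c − ρ_w)/(ρ_m − ρ_c) = 4.17 km × 1700/490 = 14.5 km.

14.5 km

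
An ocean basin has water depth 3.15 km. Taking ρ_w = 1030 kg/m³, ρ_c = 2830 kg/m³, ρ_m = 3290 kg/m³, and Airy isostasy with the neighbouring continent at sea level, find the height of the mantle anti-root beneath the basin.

Equating mass per unit area of the two columns: replacing crust with seawater at the top is compensated by replacing crust with mantle at the base: d (ρ_c − ρ_w) = a (ρ_m − ρ_c).
a = d (ρ_c − ρ_w)/(ρ_m − ρ_c) = 3.15 km × 1800/460 = 12.3 km.

12.3 km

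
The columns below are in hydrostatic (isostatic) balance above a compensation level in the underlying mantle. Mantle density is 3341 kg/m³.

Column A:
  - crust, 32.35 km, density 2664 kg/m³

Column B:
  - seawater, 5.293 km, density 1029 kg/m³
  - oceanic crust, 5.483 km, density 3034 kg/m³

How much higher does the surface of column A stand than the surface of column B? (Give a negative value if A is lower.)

2.39 km

For any compensation level in the mantle, the mantle terms cancel and isostasy reduces to e = (Σt_A − Σt_B) − (Σ(ρt)_A − Σ(ρt)_B) / ρ_m.
Σt_A = 32.35 km; Σt_B = 10.776 km; Σ(ρt)_A = 86180.4; Σ(ρt)_B = 22081.919 (in km·kg/m³).
e = (32.35 − 10.776) − (86180.4 − 22081.919) / 3341 = 2.39 km.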